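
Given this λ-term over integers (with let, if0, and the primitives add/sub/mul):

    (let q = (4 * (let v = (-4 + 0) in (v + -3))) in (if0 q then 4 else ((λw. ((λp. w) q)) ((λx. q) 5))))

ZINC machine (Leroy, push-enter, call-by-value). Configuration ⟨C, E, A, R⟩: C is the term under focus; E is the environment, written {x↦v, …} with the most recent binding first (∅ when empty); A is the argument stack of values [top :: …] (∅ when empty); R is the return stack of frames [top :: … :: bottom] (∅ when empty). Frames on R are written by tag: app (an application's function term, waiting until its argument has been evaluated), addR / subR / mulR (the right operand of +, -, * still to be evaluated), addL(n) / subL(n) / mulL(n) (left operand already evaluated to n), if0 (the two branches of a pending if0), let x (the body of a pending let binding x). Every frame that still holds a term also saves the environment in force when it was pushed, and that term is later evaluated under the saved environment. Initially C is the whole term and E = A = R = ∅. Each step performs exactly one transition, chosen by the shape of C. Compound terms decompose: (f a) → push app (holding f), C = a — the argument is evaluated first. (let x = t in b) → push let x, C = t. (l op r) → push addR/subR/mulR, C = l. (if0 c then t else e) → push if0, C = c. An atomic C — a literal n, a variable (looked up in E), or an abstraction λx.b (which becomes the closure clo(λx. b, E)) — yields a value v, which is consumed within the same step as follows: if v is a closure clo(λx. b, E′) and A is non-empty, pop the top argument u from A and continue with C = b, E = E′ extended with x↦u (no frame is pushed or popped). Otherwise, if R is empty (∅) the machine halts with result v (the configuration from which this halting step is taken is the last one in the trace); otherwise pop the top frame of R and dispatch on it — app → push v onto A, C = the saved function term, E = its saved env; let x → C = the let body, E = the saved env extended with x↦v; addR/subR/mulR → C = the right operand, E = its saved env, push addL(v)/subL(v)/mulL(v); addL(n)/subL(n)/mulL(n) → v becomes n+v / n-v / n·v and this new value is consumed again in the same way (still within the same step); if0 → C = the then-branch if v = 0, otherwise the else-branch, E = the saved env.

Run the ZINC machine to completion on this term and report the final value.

[0] <C=(let q = (4 * (let v = (-4 + 0) in (v + -3))) in (if0 q then 4 else ((λw. ((λp. w) q)) ((λx. q) 5)))), E=∅, A=∅, R=∅>
[1] <C=(4 * (let v = (-4 + 0) in (v + -3))), E=∅, A=∅, R=[let q]>
[2] <C=4, E=∅, A=∅, R=[mulR :: let q]>
[3] <C=(let v = (-4 + 0) in (v + -3)), E=∅, A=∅, R=[mulL(4) :: let q]>
[4] <C=(-4 + 0), E=∅, A=∅, R=[let v :: mulL(4) :: let q]>
[5] <C=-4, E=∅, A=∅, R=[addR :: let v :: mulL(4) :: let q]>
[6] <C=0, E=∅, A=∅, R=[addL(-4) :: let v :: mulL(4) :: let q]>
[7] <C=(v + -3), E={v↦-4}, A=∅, R=[mulL(4) :: let q]>
[8] <C=v, E={v↦-4}, A=∅, R=[addR :: mulL(4) :: let q]>
[9] <C=-3, E={v↦-4}, A=∅, R=[addL(-4) :: mulL(4) :: let q]>
[10] <C=(if0 q then 4 else ((λw. ((λp. w) q)) ((λx. q) 5))), E={q↦-28}, A=∅, R=∅>
[11] <C=q, E={q↦-28}, A=∅, R=[if0]>
[12] <C=((λw. ((λp. w) q)) ((λx. q) 5)), E={q↦-28}, A=∅, R=∅>
[13] <C=((λx. q) 5), E={q↦-28}, A=∅, R=[app]>
[14] <C=5, E={q↦-28}, A=∅, R=[app :: app]>
[15] <C=(λx. q), E={q↦-28}, A=[5], R=[app]>
[16] <C=q, E={x↦5, q↦-28}, A=∅, R=[app]>
[17] <C=(λw. ((λp. w) q)), E={q↦-28}, A=[-28], R=∅>
[18] <C=((λp. w) q), E={w↦-28, q↦-28}, A=∅, R=∅>
[19] <C=q, E={w↦-28, q↦-28}, A=∅, R=[app]>
[20] <C=(λp. w), E={w↦-28, q↦-28}, A=[-28], R=∅>
[21] <C=w, E={p↦-28, w↦-28, q↦-28}, A=∅, R=∅>
→ final value -28

Answer: -28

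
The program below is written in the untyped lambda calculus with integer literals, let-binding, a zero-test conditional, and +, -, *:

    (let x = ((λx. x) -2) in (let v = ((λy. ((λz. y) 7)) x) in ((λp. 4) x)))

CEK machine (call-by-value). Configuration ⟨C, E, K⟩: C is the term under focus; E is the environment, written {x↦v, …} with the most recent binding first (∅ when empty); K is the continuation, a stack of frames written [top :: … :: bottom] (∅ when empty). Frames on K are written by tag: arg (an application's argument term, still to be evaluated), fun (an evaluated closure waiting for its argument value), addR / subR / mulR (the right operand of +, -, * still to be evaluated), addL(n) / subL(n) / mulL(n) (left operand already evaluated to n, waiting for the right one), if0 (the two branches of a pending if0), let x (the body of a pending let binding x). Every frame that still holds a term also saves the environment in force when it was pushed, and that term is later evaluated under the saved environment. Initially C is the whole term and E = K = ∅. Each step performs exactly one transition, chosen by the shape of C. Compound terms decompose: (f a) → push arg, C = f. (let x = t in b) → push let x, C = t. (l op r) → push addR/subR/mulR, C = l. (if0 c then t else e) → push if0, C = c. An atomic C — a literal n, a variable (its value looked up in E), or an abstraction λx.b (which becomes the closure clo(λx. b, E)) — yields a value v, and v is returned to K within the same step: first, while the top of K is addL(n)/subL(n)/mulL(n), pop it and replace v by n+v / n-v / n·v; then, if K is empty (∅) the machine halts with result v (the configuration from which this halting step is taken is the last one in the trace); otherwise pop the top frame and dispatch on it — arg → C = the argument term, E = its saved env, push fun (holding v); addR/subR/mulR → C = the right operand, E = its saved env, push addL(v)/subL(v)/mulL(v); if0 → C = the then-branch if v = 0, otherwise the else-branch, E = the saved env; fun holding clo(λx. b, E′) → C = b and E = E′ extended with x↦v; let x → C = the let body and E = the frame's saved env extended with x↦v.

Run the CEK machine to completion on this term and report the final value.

Answer: 4

Derivation:
0. <C=(let x = ((λx. x) -2) in (let v = ((λy. ((λz. y) 7)) x) in ((λp. 4) x))), E=∅, K=∅>
1. <C=((λx. x) -2), E=∅, K=[let x]>
2. <C=(λx. x), E=∅, K=[arg :: let x]>
3. <C=-2, E=∅, K=[fun :: let x]>
4. <C=x, E={x↦-2}, K=[let x]>
5. <C=(let v = ((λy. ((λz. y) 7)) x) in ((λp. 4) x)), E={x↦-2}, K=∅>
6. <C=((λy. ((λz. y) 7)) x), E={x↦-2}, K=[let v]>
7. <C=(λy. ((λz. y) 7)), E={x↦-2}, K=[arg :: let v]>
8. <C=x, E={x↦-2}, K=[fun :: let v]>
9. <C=((λz. y) 7), E={y↦-2, x↦-2}, K=[let v]>
10. <C=(λz. y), E={y↦-2, x↦-2}, K=[arg :: let v]>
11. <C=7, E={y↦-2, x↦-2}, K=[fun :: let v]>
12. <C=y, E={z↦7, y↦-2, x↦-2}, K=[let v]>
13. <C=((λp. 4) x), E={v↦-2, x↦-2}, K=∅>
14. <C=(λp. 4), E={v↦-2, x↦-2}, K=[arg]>
15. <C=x, E={v↦-2, x↦-2}, K=[fun]>
16. <C=4, E={p↦-2, v↦-2, x↦-2}, K=∅>
→ final value 4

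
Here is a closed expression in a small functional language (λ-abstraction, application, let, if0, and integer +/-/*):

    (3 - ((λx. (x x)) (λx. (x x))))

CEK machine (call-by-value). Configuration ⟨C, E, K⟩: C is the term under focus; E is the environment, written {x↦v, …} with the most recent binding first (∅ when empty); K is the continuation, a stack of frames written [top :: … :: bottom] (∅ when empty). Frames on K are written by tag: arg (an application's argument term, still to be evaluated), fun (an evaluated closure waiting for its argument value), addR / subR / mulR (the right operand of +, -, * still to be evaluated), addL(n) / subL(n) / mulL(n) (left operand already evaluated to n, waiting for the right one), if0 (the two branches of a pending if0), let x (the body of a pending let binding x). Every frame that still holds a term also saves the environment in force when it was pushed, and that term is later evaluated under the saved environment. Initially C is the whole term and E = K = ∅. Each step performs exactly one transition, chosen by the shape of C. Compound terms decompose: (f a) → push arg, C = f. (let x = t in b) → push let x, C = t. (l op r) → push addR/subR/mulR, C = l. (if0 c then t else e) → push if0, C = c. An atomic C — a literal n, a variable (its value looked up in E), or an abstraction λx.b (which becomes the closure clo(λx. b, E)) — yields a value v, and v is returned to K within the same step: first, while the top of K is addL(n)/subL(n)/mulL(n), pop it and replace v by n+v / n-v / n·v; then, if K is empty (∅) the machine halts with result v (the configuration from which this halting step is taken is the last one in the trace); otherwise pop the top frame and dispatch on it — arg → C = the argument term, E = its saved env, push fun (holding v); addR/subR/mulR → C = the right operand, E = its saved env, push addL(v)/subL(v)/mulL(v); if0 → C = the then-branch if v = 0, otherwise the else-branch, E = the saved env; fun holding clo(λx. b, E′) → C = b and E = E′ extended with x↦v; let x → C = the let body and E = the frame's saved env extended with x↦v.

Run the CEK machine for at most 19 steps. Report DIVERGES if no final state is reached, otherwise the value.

Answer: DIVERGES (no final state within 19 steps)

Machine steps:
t=0: [C=(3 - ((λx. (x x)) (λx. (x x)))) | E=∅ | K=∅]
t=1: [C=3 | E=∅ | K=[subR]]
t=2: [C=((λx. (x x)) (λx. (x x))) | E=∅ | K=[subL(3)]]
t=3: [C=(λx. (x x)) | E=∅ | K=[arg :: subL(3)]]
t=4: [C=(λx. (x x)) | E=∅ | K=[fun :: subL(3)]]
t=5: [C=(x x) | E={x↦clo(λx. (x x), ∅)} | K=[subL(3)]]
t=6: [C=x | E={x↦clo(λx. (x x), ∅)} | K=[arg :: subL(3)]]
t=7: [C=x | E={x↦clo(λx. (x x), ∅)} | K=[fun :: subL(3)]]
… configuration repeats with period 3 (steps 5–7 recur indefinitely) …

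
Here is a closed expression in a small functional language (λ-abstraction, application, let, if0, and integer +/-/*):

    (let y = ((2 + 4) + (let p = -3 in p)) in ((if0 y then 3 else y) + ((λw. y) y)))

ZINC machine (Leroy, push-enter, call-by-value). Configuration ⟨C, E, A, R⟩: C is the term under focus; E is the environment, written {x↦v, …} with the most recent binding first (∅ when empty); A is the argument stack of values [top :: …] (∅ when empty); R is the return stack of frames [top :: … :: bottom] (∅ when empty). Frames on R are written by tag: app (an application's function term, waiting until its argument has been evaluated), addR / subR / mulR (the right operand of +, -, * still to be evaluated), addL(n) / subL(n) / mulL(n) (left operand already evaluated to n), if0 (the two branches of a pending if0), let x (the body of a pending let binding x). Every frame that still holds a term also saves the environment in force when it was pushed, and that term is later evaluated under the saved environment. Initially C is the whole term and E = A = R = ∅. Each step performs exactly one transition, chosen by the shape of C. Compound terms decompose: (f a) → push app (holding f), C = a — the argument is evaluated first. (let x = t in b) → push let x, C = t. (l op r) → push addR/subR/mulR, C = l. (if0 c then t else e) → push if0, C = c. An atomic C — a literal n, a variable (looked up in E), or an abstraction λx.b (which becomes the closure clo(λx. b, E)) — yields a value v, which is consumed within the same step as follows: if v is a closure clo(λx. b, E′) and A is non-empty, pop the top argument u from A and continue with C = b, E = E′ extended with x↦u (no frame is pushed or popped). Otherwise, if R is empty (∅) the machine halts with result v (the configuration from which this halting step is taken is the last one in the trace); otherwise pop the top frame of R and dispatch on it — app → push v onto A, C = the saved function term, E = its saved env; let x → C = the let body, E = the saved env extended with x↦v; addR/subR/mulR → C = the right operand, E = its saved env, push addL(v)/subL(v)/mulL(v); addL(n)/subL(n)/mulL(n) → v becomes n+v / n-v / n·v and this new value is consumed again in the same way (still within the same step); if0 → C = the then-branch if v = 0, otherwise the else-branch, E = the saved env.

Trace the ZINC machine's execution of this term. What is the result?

Answer: 6

Machine steps:
step 0: ⟨C=(let y = ((2 + 4) + (let p = -3 in p)) in ((if0 y then 3 else y) + ((λw. y) y))); E=∅; A=∅; R=∅⟩
step 1: ⟨C=((2 + 4) + (let p = -3 in p)); E=∅; A=∅; R=[let y]⟩
step 2: ⟨C=(2 + 4); E=∅; A=∅; R=[addR :: let y]⟩
step 3: ⟨C=2; E=∅; A=∅; R=[addR :: addR :: let y]⟩
step 4: ⟨C=4; E=∅; A=∅; R=[addL(2) :: addR :: let y]⟩
step 5: ⟨C=(let p = -3 in p); E=∅; A=∅; R=[addL(6) :: let y]⟩
step 6: ⟨C=-3; E=∅; A=∅; R=[let p :: addL(6) :: let y]⟩
step 7: ⟨C=p; E={p↦-3}; A=∅; R=[addL(6) :: let y]⟩
step 8: ⟨C=((if0 y then 3 else y) + ((λw. y) y)); E={y↦3}; A=∅; R=∅⟩
step 9: ⟨C=(if0 y then 3 else y); E={y↦3}; A=∅; R=[addR]⟩
step 10: ⟨C=y; E={y↦3}; A=∅; R=[if0 :: addR]⟩
step 11: ⟨C=y; E={y↦3}; A=∅; R=[addR]⟩
step 12: ⟨C=((λw. y) y); E={y↦3}; A=∅; R=[addL(3)]⟩
step 13: ⟨C=y; E={y↦3}; A=∅; R=[app :: addL(3)]⟩
step 14: ⟨C=(λw. y); E={y↦3}; A=[3]; R=[addL(3)]⟩
step 15: ⟨C=y; E={w↦3, y↦3}; A=∅; R=[addL(3)]⟩
→ final value 6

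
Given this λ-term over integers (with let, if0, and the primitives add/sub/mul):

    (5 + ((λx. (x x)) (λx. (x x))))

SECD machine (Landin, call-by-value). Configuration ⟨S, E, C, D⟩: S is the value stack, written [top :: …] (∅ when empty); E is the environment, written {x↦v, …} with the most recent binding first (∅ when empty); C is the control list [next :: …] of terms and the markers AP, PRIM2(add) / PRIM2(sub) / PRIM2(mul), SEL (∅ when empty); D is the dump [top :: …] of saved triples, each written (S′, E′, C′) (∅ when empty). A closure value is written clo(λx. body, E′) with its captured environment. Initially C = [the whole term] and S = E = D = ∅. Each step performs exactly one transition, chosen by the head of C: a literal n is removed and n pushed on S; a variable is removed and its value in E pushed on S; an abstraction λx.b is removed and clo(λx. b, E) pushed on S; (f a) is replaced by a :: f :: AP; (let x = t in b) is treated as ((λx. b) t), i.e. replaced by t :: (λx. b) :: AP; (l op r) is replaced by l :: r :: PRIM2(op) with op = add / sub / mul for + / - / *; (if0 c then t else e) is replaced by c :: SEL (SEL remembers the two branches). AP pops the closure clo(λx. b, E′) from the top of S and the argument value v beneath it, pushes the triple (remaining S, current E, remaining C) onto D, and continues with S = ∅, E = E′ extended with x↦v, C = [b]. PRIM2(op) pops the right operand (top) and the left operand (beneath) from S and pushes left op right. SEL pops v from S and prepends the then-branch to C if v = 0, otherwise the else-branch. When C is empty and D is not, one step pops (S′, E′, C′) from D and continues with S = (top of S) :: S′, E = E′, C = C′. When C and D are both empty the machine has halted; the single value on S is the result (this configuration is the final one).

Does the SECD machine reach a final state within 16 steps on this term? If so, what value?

step 0: ⟨S=∅; E=∅; C=[(5 + ((λx. (x x)) (λx. (x x))))]; D=∅⟩
step 1: ⟨S=∅; E=∅; C=[5 :: ((λx. (x x)) (λx. (x x))) :: PRIM2(add)]; D=∅⟩
step 2: ⟨S=[5]; E=∅; C=[((λx. (x x)) (λx. (x x))) :: PRIM2(add)]; D=∅⟩
step 3: ⟨S=[5]; E=∅; C=[(λx. (x x)) :: (λx. (x x)) :: AP :: PRIM2(add)]; D=∅⟩
step 4: ⟨S=[clo(λx. (x x), ∅) :: 5]; E=∅; C=[(λx. (x x)) :: AP :: PRIM2(add)]; D=∅⟩
step 5: ⟨S=[clo(λx. (x x), ∅) :: clo(λx. (x x), ∅) :: 5]; E=∅; C=[AP :: PRIM2(add)]; D=∅⟩
step 6: ⟨S=∅; E={x↦clo(λx. (x x), ∅)}; C=[(x x)]; D=[([5], ∅, [PRIM2(add)])]⟩
step 7: ⟨S=∅; E={x↦clo(λx. (x x), ∅)}; C=[x :: x :: AP]; D=[([5], ∅, [PRIM2(add)])]⟩
step 8: ⟨S=[clo(λx. (x x), ∅)]; E={x↦clo(λx. (x x), ∅)}; C=[x :: AP]; D=[([5], ∅, [PRIM2(add)])]⟩
step 9: ⟨S=[clo(λx. (x x), ∅) :: clo(λx. (x x), ∅)]; E={x↦clo(λx. (x x), ∅)}; C=[AP]; D=[([5], ∅, [PRIM2(add)])]⟩
step 10: ⟨S=∅; E={x↦clo(λx. (x x), ∅)}; C=[(x x)]; D=[(∅, {x↦clo(λx. (x x), ∅)}, ∅) :: ([5], ∅, [PRIM2(add)])]⟩
step 11: ⟨S=∅; E={x↦clo(λx. (x x), ∅)}; C=[x :: x :: AP]; D=[(∅, {x↦clo(λx. (x x), ∅)}, ∅) :: ([5], ∅, [PRIM2(add)])]⟩
step 12: ⟨S=[clo(λx. (x x), ∅)]; E={x↦clo(λx. (x x), ∅)}; C=[x :: AP]; D=[(∅, {x↦clo(λx. (x x), ∅)}, ∅) :: ([5], ∅, [PRIM2(add)])]⟩
step 13: ⟨S=[clo(λx. (x x), ∅) :: clo(λx. (x x), ∅)]; E={x↦clo(λx. (x x), ∅)}; C=[AP]; D=[(∅, {x↦clo(λx. (x x), ∅)}, ∅) :: ([5], ∅, [PRIM2(add)])]⟩
step 14: ⟨S=∅; E={x↦clo(λx. (x x), ∅)}; C=[(x x)]; D=[(∅, {x↦clo(λx. (x x), ∅)}, ∅) :: (∅, {x↦clo(λx. (x x), ∅)}, ∅) :: ([5], ∅, [PRIM2(add)])]⟩
step 15: ⟨S=∅; E={x↦clo(λx. (x x), ∅)}; C=[x :: x :: AP]; D=[(∅, {x↦clo(λx. (x x), ∅)}, ∅) :: (∅, {x↦clo(λx. (x x), ∅)}, ∅) :: ([5], ∅, [PRIM2(add)])]⟩
step 16: ⟨S=[clo(λx. (x x), ∅)]; E={x↦clo(λx. (x x), ∅)}; C=[x :: AP]; D=[(∅, {x↦clo(λx. (x x), ∅)}, ∅) :: (∅, {x↦clo(λx. (x x), ∅)}, ∅) :: ([5], ∅, [PRIM2(add)])]⟩
→ 16 transitions taken and the configuration is still not final: no result within 16 steps

Answer: DIVERGES (no final state within 16 steps)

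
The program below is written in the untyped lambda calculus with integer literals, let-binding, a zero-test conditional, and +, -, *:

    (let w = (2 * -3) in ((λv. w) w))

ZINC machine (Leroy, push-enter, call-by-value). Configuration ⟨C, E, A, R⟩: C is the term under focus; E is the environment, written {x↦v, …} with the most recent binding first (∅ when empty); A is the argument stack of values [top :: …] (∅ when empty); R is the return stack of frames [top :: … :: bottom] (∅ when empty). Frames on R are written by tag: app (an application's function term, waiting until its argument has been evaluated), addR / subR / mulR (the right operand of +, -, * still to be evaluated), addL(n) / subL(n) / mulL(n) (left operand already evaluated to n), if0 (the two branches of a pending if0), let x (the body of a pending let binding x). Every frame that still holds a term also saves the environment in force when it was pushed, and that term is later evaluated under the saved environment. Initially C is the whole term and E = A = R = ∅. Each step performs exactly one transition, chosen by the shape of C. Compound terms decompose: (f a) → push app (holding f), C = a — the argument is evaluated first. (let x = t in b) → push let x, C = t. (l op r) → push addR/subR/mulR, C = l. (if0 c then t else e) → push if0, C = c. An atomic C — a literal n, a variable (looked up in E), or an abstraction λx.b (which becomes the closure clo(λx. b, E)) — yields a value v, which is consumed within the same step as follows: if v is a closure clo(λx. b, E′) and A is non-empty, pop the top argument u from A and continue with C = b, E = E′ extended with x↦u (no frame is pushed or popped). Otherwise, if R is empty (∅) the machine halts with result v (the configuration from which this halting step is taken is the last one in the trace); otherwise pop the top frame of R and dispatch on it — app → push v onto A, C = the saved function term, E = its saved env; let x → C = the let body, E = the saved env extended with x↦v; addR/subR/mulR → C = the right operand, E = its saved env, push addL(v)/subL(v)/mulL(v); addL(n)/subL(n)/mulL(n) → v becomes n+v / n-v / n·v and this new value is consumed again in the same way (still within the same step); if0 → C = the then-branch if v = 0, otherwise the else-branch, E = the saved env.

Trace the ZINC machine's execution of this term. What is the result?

Answer: -6

Machine steps:
[0] <C=(let w = (2 * -3) in ((λv. w) w)), E=∅, A=∅, R=∅>
[1] <C=(2 * -3), E=∅, A=∅, R=[let w]>
[2] <C=2, E=∅, A=∅, R=[mulR :: let w]>
[3] <C=-3, E=∅, A=∅, R=[mulL(2) :: let w]>
[4] <C=((λv. w) w), E={w↦-6}, A=∅, R=∅>
[5] <C=w, E={w↦-6}, A=∅, R=[app]>
[6] <C=(λv. w), E={w↦-6}, A=[-6], R=∅>
[7] <C=w, E={v↦-6, w↦-6}, A=∅, R=∅>
→ final value -6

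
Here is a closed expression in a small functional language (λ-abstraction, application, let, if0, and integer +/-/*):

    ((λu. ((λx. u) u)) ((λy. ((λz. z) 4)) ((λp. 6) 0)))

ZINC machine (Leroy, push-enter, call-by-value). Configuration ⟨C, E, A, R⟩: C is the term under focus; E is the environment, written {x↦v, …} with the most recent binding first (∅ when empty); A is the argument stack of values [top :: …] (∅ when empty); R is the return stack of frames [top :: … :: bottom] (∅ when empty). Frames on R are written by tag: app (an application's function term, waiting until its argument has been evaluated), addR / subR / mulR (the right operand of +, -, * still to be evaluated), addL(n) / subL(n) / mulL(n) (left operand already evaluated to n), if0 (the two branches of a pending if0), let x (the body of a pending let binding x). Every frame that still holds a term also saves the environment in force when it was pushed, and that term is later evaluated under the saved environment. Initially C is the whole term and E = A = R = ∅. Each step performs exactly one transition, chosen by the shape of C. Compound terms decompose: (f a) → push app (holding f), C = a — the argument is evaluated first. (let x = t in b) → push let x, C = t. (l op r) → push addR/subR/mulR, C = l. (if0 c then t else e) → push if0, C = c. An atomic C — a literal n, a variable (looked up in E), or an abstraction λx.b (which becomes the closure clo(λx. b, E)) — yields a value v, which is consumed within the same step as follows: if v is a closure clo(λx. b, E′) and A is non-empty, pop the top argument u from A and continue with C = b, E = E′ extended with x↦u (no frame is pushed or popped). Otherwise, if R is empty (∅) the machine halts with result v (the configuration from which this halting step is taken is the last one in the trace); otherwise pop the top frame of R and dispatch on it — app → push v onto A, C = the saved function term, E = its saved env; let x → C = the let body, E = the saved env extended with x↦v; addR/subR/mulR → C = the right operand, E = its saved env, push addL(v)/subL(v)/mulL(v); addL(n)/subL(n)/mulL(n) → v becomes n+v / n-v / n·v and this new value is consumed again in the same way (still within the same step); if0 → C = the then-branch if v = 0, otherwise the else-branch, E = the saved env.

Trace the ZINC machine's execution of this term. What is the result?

Answer: 4

Derivation:
step 0: ⟨C=((λu. ((λx. u) u)) ((λy. ((λz. z) 4)) ((λp. 6) 0))); E=∅; A=∅; R=∅⟩
step 1: ⟨C=((λy. ((λz. z) 4)) ((λp. 6) 0)); E=∅; A=∅; R=[app]⟩
step 2: ⟨C=((λp. 6) 0); E=∅; A=∅; R=[app :: app]⟩
step 3: ⟨C=0; E=∅; A=∅; R=[app :: app :: app]⟩
step 4: ⟨C=(λp. 6); E=∅; A=[0]; R=[app :: app]⟩
step 5: ⟨C=6; E={p↦0}; A=∅; R=[app :: app]⟩
step 6: ⟨C=(λy. ((λz. z) 4)); E=∅; A=[6]; R=[app]⟩
step 7: ⟨C=((λz. z) 4); E={y↦6}; A=∅; R=[app]⟩
step 8: ⟨C=4; E={y↦6}; A=∅; R=[app :: app]⟩
step 9: ⟨C=(λz. z); E={y↦6}; A=[4]; R=[app]⟩
step 10: ⟨C=z; E={z↦4, y↦6}; A=∅; R=[app]⟩
step 11: ⟨C=(λu. ((λx. u) u)); E=∅; A=[4]; R=∅⟩
step 12: ⟨C=((λx. u) u); E={u↦4}; A=∅; R=∅⟩
step 13: ⟨C=u; E={u↦4}; A=∅; R=[app]⟩
step 14: ⟨C=(λx. u); E={u↦4}; A=[4]; R=∅⟩
step 15: ⟨C=u; E={x↦4, u↦4}; A=∅; R=∅⟩
→ final value 4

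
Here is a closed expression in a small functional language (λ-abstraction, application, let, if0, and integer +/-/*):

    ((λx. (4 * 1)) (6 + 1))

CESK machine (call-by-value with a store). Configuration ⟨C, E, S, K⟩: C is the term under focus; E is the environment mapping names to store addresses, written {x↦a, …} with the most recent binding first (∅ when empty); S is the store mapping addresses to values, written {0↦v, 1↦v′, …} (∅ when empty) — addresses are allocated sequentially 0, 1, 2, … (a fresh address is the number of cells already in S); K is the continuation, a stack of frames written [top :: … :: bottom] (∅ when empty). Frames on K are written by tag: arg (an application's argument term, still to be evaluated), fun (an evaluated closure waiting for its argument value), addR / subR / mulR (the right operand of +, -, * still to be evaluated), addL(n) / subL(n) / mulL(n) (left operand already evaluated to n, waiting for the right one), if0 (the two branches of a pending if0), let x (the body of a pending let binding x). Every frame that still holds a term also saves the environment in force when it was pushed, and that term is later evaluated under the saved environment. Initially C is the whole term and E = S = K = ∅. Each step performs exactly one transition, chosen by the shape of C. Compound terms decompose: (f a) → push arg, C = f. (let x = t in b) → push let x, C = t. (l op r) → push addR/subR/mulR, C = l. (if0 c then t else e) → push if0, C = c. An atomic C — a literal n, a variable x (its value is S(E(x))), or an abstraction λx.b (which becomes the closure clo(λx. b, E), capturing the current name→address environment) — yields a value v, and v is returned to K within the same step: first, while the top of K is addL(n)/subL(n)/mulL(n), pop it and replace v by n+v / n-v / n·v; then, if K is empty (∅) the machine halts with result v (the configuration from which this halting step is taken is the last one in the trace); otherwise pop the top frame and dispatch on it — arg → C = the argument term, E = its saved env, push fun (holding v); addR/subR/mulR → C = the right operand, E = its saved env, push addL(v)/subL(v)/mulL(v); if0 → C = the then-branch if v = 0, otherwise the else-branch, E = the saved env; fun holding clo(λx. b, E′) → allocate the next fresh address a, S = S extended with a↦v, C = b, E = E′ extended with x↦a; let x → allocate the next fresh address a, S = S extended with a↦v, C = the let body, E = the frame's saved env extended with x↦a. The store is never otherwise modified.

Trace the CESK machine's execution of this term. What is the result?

Answer: 4

Derivation:
[0] ⟨C=((λx. (4 * 1)) (6 + 1)); E=∅; S=∅; K=∅⟩
[1] ⟨C=(λx. (4 * 1)); E=∅; S=∅; K=[arg]⟩
[2] ⟨C=(6 + 1); E=∅; S=∅; K=[fun]⟩
[3] ⟨C=6; E=∅; S=∅; K=[addR :: fun]⟩
[4] ⟨C=1; E=∅; S=∅; K=[addL(6) :: fun]⟩
[5] ⟨C=(4 * 1); E={x↦0}; S={0↦7}; K=∅⟩
[6] ⟨C=4; E={x↦0}; S={0↦7}; K=[mulR]⟩
[7] ⟨C=1; E={x↦0}; S={0↦7}; K=[mulL(4)]⟩
→ final value 4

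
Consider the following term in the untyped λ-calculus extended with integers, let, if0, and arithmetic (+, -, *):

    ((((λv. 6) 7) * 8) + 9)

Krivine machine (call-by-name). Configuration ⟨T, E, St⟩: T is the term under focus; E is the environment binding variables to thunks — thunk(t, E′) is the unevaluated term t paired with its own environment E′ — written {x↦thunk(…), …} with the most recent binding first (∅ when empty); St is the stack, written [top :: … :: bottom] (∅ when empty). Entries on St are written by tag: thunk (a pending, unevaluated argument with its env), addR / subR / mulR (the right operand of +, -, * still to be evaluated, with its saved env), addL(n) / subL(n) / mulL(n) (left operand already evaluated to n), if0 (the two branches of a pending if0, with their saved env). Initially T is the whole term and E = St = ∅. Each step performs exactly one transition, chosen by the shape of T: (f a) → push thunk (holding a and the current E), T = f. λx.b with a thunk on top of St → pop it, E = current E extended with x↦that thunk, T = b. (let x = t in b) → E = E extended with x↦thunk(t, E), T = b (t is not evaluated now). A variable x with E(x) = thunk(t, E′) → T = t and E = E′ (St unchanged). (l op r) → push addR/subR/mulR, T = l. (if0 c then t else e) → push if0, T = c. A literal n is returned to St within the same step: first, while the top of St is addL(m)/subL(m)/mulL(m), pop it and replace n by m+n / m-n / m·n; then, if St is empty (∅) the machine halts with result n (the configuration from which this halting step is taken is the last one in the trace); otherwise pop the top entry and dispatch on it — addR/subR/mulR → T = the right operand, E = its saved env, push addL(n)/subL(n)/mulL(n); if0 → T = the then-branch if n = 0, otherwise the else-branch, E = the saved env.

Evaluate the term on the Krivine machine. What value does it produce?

Answer: 57

Execution trace:
0. ⟨T=((((λv. 6) 7) * 8) + 9); E=∅; St=∅⟩
1. ⟨T=(((λv. 6) 7) * 8); E=∅; St=[addR]⟩
2. ⟨T=((λv. 6) 7); E=∅; St=[mulR :: addR]⟩
3. ⟨T=(λv. 6); E=∅; St=[thunk :: mulR :: addR]⟩
4. ⟨T=6; E={v↦thunk(7, ∅)}; St=[mulR :: addR]⟩
5. ⟨T=8; E=∅; St=[mulL(6) :: addR]⟩
6. ⟨T=9; E=∅; St=[addL(48)]⟩
→ final value 57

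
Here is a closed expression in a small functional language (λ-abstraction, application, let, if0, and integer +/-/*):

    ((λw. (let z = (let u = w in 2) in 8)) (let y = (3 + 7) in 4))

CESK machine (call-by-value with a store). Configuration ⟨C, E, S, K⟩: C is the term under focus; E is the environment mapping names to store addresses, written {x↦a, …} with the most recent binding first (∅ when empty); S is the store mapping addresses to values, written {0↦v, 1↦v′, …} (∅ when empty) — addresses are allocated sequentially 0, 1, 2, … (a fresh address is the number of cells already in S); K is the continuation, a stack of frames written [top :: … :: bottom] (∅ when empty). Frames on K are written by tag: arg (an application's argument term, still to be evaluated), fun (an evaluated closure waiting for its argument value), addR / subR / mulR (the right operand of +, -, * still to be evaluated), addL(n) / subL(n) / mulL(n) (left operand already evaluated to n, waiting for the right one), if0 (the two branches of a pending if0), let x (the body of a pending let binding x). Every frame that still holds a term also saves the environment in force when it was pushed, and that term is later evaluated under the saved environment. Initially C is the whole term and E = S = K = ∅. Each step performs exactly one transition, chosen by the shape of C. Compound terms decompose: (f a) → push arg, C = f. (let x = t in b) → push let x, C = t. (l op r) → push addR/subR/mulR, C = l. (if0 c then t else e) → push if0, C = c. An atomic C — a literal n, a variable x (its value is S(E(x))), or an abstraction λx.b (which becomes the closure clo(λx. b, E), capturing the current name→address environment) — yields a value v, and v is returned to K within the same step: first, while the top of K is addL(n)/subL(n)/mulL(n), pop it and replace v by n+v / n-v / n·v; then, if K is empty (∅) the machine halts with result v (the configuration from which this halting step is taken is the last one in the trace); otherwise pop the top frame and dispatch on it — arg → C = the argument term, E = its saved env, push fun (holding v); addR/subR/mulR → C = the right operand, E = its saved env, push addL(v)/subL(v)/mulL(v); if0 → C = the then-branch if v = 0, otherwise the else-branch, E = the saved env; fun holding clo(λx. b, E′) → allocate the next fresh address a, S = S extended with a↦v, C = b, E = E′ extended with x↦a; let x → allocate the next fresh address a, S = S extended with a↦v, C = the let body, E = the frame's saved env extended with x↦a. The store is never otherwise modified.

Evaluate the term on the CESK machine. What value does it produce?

Answer: 8

Machine steps:
0. <C=((λw. (let z = (let u = w in 2) in 8)) (let y = (3 + 7) in 4)), E=∅, S=∅, K=∅>
1. <C=(λw. (let z = (let u = w in 2) in 8)), E=∅, S=∅, K=[arg]>
2. <C=(let y = (3 + 7) in 4), E=∅, S=∅, K=[fun]>
3. <C=(3 + 7), E=∅, S=∅, K=[let y :: fun]>
4. <C=3, E=∅, S=∅, K=[addR :: let y :: fun]>
5. <C=7, E=∅, S=∅, K=[addL(3) :: let y :: fun]>
6. <C=4, E={y↦0}, S={0↦10}, K=[fun]>
7. <C=(let z = (let u = w in 2) in 8), E={w↦1}, S={0↦10, 1↦4}, K=∅>
8. <C=(let u = w in 2), E={w↦1}, S={0↦10, 1↦4}, K=[let z]>
9. <C=w, E={w↦1}, S={0↦10, 1↦4}, K=[let u :: let z]>
10. <C=2, E={u↦2, w↦1}, S={0↦10, 1↦4, 2↦4}, K=[let z]>
11. <C=8, E={z↦3, w↦1}, S={0↦10, 1↦4, 2↦4, 3↦2}, K=∅>
→ final value 8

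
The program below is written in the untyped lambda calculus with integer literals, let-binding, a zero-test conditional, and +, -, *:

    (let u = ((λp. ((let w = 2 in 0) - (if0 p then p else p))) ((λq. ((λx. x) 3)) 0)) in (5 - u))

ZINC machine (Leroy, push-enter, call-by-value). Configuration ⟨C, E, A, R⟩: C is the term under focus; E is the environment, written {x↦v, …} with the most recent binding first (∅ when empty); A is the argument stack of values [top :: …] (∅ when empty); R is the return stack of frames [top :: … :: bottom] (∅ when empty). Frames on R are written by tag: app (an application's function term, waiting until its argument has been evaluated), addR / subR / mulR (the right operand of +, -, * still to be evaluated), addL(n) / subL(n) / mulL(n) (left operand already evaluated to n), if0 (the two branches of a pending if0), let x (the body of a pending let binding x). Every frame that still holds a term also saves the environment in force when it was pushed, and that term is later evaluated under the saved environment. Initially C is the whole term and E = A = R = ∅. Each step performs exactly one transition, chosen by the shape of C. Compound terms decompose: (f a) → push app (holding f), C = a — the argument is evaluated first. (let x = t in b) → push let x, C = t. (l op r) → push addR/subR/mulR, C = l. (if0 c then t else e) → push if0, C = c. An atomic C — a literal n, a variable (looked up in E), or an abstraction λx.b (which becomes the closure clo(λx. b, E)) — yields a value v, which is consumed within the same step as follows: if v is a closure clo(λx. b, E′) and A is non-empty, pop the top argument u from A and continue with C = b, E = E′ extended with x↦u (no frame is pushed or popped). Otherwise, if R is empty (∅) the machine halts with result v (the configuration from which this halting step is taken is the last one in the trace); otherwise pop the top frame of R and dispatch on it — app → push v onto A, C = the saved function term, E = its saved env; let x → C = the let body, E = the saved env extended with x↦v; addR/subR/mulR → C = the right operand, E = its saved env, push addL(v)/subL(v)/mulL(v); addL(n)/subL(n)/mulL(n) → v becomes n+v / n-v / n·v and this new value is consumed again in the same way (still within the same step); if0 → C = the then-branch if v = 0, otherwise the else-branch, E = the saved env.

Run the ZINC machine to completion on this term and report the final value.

Answer: 8

Execution trace:
t=0: <C=(let u = ((λp. ((let w = 2 in 0) - (if0 p then p else p))) ((λq. ((λx. x) 3)) 0)) in (5 - u)), E=∅, A=∅, R=∅>
t=1: <C=((λp. ((let w = 2 in 0) - (if0 p then p else p))) ((λq. ((λx. x) 3)) 0)), E=∅, A=∅, R=[let u]>
t=2: <C=((λq. ((λx. x) 3)) 0), E=∅, A=∅, R=[app :: let u]>
t=3: <C=0, E=∅, A=∅, R=[app :: app :: let u]>
t=4: <C=(λq. ((λx. x) 3)), E=∅, A=[0], R=[app :: let u]>
t=5: <C=((λx. x) 3), E={q↦0}, A=∅, R=[app :: let u]>
t=6: <C=3, E={q↦0}, A=∅, R=[app :: app :: let u]>
t=7: <C=(λx. x), E={q↦0}, A=[3], R=[app :: let u]>
t=8: <C=x, E={x↦3, q↦0}, A=∅, R=[app :: let u]>
t=9: <C=(λp. ((let w = 2 in 0) - (if0 p then p else p))), E=∅, A=[3], R=[let u]>
t=10: <C=((let w = 2 in 0) - (if0 p then p else p)), E={p↦3}, A=∅, R=[let u]>
t=11: <C=(let w = 2 in 0), E={p↦3}, A=∅, R=[subR :: let u]>
t=12: <C=2, E={p↦3}, A=∅, R=[let w :: subR :: let u]>
t=13: <C=0, E={w↦2, p↦3}, A=∅, R=[subR :: let u]>
t=14: <C=(if0 p then p else p), E={p↦3}, A=∅, R=[subL(0) :: let u]>
t=15: <C=p, E={p↦3}, A=∅, R=[if0 :: subL(0) :: let u]>
t=16: <C=p, E={p↦3}, A=∅, R=[subL(0) :: let u]>
t=17: <C=(5 - u), E={u↦-3}, A=∅, R=∅>
t=18: <C=5, E={u↦-3}, A=∅, R=[subR]>
t=19: <C=u, E={u↦-3}, A=∅, R=[subL(5)]>
→ final value 8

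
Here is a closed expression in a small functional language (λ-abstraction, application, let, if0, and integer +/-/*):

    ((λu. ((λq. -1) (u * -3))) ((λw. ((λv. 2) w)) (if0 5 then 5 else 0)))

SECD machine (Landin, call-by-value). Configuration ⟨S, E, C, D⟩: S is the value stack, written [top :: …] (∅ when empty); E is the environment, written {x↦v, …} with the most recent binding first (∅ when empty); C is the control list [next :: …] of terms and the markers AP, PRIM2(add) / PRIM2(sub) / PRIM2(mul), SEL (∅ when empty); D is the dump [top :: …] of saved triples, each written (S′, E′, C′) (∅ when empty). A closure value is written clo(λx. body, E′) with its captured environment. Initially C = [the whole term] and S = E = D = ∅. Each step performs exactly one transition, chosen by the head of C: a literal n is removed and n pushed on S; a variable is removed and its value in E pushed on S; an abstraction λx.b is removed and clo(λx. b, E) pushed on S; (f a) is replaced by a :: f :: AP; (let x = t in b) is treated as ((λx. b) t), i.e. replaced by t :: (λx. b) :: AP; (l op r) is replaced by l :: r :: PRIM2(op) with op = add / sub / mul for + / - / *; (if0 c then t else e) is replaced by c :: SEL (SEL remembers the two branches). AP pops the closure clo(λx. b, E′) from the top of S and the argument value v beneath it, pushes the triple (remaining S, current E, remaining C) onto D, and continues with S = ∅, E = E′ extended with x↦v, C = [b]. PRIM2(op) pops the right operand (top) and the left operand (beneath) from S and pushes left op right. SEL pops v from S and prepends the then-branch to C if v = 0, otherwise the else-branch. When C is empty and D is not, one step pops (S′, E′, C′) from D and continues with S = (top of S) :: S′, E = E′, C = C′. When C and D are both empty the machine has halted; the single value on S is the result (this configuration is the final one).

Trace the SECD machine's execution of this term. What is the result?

0. <S=∅, E=∅, C=[((λu. ((λq. -1) (u * -3))) ((λw. ((λv. 2) w)) (if0 5 then 5 else 0)))], D=∅>
1. <S=∅, E=∅, C=[((λw. ((λv. 2) w)) (if0 5 then 5 else 0)) :: (λu. ((λq. -1) (u * -3))) :: AP], D=∅>
2. <S=∅, E=∅, C=[(if0 5 then 5 else 0) :: (λw. ((λv. 2) w)) :: AP :: (λu. ((λq. -1) (u * -3))) :: AP], D=∅>
3. <S=∅, E=∅, C=[5 :: SEL :: (λw. ((λv. 2) w)) :: AP :: (λu. ((λq. -1) (u * -3))) :: AP], D=∅>
4. <S=[5], E=∅, C=[SEL :: (λw. ((λv. 2) w)) :: AP :: (λu. ((λq. -1) (u * -3))) :: AP], D=∅>
5. <S=∅, E=∅, C=[0 :: (λw. ((λv. 2) w)) :: AP :: (λu. ((λq. -1) (u * -3))) :: AP], D=∅>
6. <S=[0], E=∅, C=[(λw. ((λv. 2) w)) :: AP :: (λu. ((λq. -1) (u * -3))) :: AP], D=∅>
7. <S=[clo(λw. ((λv. 2) w), ∅) :: 0], E=∅, C=[AP :: (λu. ((λq. -1) (u * -3))) :: AP], D=∅>
8. <S=∅, E={w↦0}, C=[((λv. 2) w)], D=[(∅, ∅, [(λu. ((λq. -1) (u * -3))) :: AP])]>
9. <S=∅, E={w↦0}, C=[w :: (λv. 2) :: AP], D=[(∅, ∅, [(λu. ((λq. -1) (u * -3))) :: AP])]>
10. <S=[0], E={w↦0}, C=[(λv. 2) :: AP], D=[(∅, ∅, [(λu. ((λq. -1) (u * -3))) :: AP])]>
11. <S=[clo(λv. 2, {w↦0}) :: 0], E={w↦0}, C=[AP], D=[(∅, ∅, [(λu. ((λq. -1) (u * -3))) :: AP])]>
12. <S=∅, E={v↦0, w↦0}, C=[2], D=[(∅, {w↦0}, ∅) :: (∅, ∅, [(λu. ((λq. -1) (u * -3))) :: AP])]>
13. <S=[2], E={v↦0, w↦0}, C=∅, D=[(∅, {w↦0}, ∅) :: (∅, ∅, [(λu. ((λq. -1) (u * -3))) :: AP])]>
14. <S=[2], E={w↦0}, C=∅, D=[(∅, ∅, [(λu. ((λq. -1) (u * -3))) :: AP])]>
15. <S=[2], E=∅, C=[(λu. ((λq. -1) (u * -3))) :: AP], D=∅>
16. <S=[clo(λu. ((λq. -1) (u * -3)), ∅) :: 2], E=∅, C=[AP], D=∅>
17. <S=∅, E={u↦2}, C=[((λq. -1) (u * -3))], D=[(∅, ∅, ∅)]>
18. <S=∅, E={u↦2}, C=[(u * -3) :: (λq. -1) :: AP], D=[(∅, ∅, ∅)]>
19. <S=∅, E={u↦2}, C=[u :: -3 :: PRIM2(mul) :: (λq. -1) :: AP], D=[(∅, ∅, ∅)]>
20. <S=[2], E={u↦2}, C=[-3 :: PRIM2(mul) :: (λq. -1) :: AP], D=[(∅, ∅, ∅)]>
21. <S=[-3 :: 2], E={u↦2}, C=[PRIM2(mul) :: (λq. -1) :: AP], D=[(∅, ∅, ∅)]>
22. <S=[-6], E={u↦2}, C=[(λq. -1) :: AP], D=[(∅, ∅, ∅)]>
23. <S=[clo(λq. -1, {u↦2}) :: -6], E={u↦2}, C=[AP], D=[(∅, ∅, ∅)]>
24. <S=∅, E={q↦-6, u↦2}, C=[-1], D=[(∅, {u↦2}, ∅) :: (∅, ∅, ∅)]>
25. <S=[-1], E={q↦-6, u↦2}, C=∅, D=[(∅, {u↦2}, ∅) :: (∅, ∅, ∅)]>
26. <S=[-1], E={u↦2}, C=∅, D=[(∅, ∅, ∅)]>
27. <S=[-1], E=∅, C=∅, D=∅>
→ final value -1

Answer: -1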